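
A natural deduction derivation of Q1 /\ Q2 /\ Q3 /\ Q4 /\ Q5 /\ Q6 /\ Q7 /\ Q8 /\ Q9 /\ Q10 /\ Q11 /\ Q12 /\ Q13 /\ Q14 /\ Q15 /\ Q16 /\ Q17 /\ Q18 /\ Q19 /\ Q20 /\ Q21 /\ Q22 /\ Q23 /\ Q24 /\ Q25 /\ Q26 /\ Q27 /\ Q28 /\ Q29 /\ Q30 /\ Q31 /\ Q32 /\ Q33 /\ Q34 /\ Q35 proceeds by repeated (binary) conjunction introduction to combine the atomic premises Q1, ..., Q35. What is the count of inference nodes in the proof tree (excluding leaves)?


The target conjunction has 35 conjuncts, i.e. 34 binary /\ connectives.
Each conjunction-intro joins two pieces, so 35 atoms require 35-1 = 34 applications.
Total inference nodes = 34

34


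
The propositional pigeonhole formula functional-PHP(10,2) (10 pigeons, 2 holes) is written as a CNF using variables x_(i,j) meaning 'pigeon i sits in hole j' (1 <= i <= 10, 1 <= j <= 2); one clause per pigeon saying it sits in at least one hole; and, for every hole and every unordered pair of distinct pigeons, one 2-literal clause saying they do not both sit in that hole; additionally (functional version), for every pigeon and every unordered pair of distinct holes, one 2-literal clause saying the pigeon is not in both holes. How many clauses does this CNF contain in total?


functional-PHP(10,2): 10 pigeons, 2 holes, 10*2 = 20 variables.
- pigeon clauses: one per pigeon -> 10 clauses
- hole clauses: 2 holes * C(10,2) = 2 * 45 -> 90 clauses
- functional clauses: 10 pigeons * C(2,2) = 10 * 1 -> 10 clauses
Total clauses = 10 + 90 + 10 = 110

110


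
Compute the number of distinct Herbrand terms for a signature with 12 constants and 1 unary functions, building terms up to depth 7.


Herbrand terms by depth:
Depth 0: 12 constants
Depth 1: 12 new terms (running total: 24)
Depth 2: 12 new terms (running total: 36)
Depth 3: 12 new terms (running total: 48)
Depth 4: 12 new terms (running total: 60)
Depth 5: 12 new terms (running total: 72)
Depth 6: 12 new terms (running total: 84)
Depth 7: 12 new terms (running total: 96)
Total distinct ground terms = 96

96


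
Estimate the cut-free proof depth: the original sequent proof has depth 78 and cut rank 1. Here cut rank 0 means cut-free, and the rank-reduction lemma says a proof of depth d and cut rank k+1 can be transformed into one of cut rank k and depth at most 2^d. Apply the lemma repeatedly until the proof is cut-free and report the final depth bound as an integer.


Each rank reduction sends depth d to at most 2^d; cut rank r needs r reductions.
2_0(78) = 78
2_1(78) = 2^78 = 302231454903657293676544
Cut-free depth bound = 302231454903657293676544

302231454903657293676544


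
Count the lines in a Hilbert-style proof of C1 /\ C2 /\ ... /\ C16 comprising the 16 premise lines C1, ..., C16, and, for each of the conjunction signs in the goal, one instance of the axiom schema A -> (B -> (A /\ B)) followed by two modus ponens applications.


Conjoining 16 premises:
- 16 premise lines
- the goal has 15 conjunction signs; each costs 1 axiom instance + 2 MP = 3 lines: 3 * 15 = 45
Total = 16 + 45 = 61 lines.

61


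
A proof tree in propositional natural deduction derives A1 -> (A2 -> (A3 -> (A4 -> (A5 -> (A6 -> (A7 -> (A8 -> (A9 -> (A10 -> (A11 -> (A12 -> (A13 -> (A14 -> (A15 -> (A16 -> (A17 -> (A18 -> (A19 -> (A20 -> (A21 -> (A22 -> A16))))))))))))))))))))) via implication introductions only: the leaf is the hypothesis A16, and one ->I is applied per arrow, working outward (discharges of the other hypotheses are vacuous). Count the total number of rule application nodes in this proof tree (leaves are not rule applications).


The formula has 22 arrows (->); its innermost consequent A16 is one of the antecedents,
so the proof starts from the hypothesis leaf A16 (not a rule application) and closes one arrow per ->I.
Building A1 -> (A2 -> (A3 -> (A4 -> (A5 -> (A6 -> (A7 -> (A8 -> (A9 -> (A10 -> (A11 -> (A12 -> (A13 -> (A14 -> (A15 -> (A16 -> (A17 -> (A18 -> (A19 -> (A20 -> (A21 -> (A22 -> A16))))))))))))))))))))) therefore takes 22 nested implication introductions.
Total inference nodes = 22

22


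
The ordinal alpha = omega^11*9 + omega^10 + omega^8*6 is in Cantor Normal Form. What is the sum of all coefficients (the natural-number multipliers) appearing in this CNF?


CNF: omega^11*9 + omega^10 + omega^8*6
Coefficients: 9 + 1 + 6 = 16

16


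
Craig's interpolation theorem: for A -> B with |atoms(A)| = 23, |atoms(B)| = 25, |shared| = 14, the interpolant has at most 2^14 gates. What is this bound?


Shared atoms = 14
Craig interpolant size bound = 2^14
= 16384

16384


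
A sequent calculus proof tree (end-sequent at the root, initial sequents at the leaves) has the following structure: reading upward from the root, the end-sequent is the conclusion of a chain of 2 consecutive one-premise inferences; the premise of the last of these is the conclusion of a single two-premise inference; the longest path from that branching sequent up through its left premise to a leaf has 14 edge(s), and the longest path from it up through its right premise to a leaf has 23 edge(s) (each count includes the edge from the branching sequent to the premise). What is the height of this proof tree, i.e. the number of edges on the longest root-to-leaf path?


Longest path through the left premise: 14 edges (measured from the branching sequent)
Longest path through the right premise: 23 edges
Height of the subtree rooted at the branching sequent: max(14, 23) = 23
The branching sequent sits 2 edges above the root (the chain of one-premise inferences), so height = 23 + 2 = 25

25


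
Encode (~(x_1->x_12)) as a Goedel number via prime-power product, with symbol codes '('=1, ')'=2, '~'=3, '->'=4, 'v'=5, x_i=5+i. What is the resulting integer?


Formula: (~(x_1->x_12))
Symbol codes: [1, 3, 1, 6, 4, 17, 2, 2]
Primes: [2, 3, 5, 7, 11, 13, 17, 19]
p_1^1 = 2^1 = 2
p_2^3 = 3^3 = 27
p_3^1 = 5^1 = 5
p_4^6 = 7^6 = 117649
p_5^4 = 11^4 = 14641
p_6^17 = 13^17 = 8650415919381337933
p_7^2 = 17^2 = 289
p_8^2 = 19^2 = 361
Product = 419724942954845438408457015211665510

419724942954845438408457015211665510


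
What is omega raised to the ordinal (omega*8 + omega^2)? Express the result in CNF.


omega^(omega*8 + omega^2):
In ordinal addition a term is absorbed by a following term of strictly larger exponent: 1 < 2, so omega*8 + omega^2 = omega^2.
omega raised to a CNF ordinal is a single CNF term: Result = omega^(omega^2)

omega^(omega^2)


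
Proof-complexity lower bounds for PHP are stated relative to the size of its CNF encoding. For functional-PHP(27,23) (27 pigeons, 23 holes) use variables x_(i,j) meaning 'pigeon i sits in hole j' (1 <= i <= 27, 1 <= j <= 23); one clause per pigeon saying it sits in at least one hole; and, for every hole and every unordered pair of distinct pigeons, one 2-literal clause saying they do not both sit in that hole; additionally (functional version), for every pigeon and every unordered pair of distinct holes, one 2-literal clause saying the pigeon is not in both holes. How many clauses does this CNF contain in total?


functional-PHP(27,23): 27 pigeons, 23 holes, 27*23 = 621 variables.
- pigeon clauses: one per pigeon -> 27 clauses
- hole clauses: 23 holes * C(27,2) = 23 * 351 -> 8073 clauses
- functional clauses: 27 pigeons * C(23,2) = 27 * 253 -> 6831 clauses
Total clauses = 27 + 8073 + 6831 = 14931

14931


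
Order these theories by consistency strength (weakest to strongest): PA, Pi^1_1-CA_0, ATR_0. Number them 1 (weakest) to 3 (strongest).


Ordering by consistency strength:
1. PA
2. ATR_0
3. Pi^1_1-CA_0


PA=1, Pi^1_1-CA_0=3, ATR_0=2


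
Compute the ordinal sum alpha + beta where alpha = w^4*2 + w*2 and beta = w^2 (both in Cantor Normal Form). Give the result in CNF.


Ordinal addition (w^4*2 + w*2) + w^2:
alpha's leading term has exponent 4 > beta's exponent 2, so it survives.
alpha's tail term has exponent 1 < beta's exponent 2, so it is absorbed by beta.
In ordinal addition, any term followed by a strictly larger-exponent term is absorbed.
Result = w^4*2 + w^2

w^4*2 + w^2


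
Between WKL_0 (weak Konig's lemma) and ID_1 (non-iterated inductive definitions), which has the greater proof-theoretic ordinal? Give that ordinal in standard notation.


Proof-theoretic ordinal of WKL_0 (weak Konig's lemma): omega^omega
Proof-theoretic ordinal of ID_1 (non-iterated inductive definitions): psi_0(epsilon_{Omega+1})
Comparing: omega^omega < psi_0(epsilon_{Omega+1}).
The larger ordinal is psi_0(epsilon_{Omega+1}) (from ID_1 (non-iterated inductive definitions)).

psi_0(epsilon_{Omega+1})


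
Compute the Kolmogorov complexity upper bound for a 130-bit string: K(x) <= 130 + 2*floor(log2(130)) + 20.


floor(log2(130)) = 7
2 * 7 = 14
K(x) <= 130 + 14 + 20 = 164

164


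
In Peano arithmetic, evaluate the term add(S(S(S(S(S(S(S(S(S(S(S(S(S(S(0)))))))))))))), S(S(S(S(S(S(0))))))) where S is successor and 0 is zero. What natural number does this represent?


add(S^14(0), S^6(0)):
S^14(0) = 14
S^6(0) = 6
14 + 6 = 20

20


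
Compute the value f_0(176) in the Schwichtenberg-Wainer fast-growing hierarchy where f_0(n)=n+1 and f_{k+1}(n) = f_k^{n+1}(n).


f_0(176) = 176 + 1 = 177

177


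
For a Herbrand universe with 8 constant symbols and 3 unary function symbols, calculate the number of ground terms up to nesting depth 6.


Herbrand terms by depth:
Depth 0: 8 constants
Depth 1: 24 new terms (running total: 32)
Depth 2: 72 new terms (running total: 104)
Depth 3: 216 new terms (running total: 320)
Depth 4: 648 new terms (running total: 968)
Depth 5: 1944 new terms (running total: 2912)
Depth 6: 5832 new terms (running total: 8744)
Total distinct ground terms = 8744

8744


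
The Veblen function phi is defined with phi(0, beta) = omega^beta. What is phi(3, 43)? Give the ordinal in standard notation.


phi(3, 43):
phi(3, beta) = eta_beta (the beta-th eta number, fixed point of zeta).
phi(3, 43) = eta_43

eta_43


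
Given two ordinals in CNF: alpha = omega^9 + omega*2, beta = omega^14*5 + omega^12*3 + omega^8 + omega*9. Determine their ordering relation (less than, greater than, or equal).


Compare term by term from highest exponent:
alpha = omega^9 + omega*2
beta = omega^14*5 + omega^12*3 + omega^8 + omega*9
Term 1: alpha has omega^9*1, beta has omega^14*5
Term 2: alpha has omega^1*2, beta has omega^12*3
Term 3: alpha has omega^0*0, beta has omega^8*1
Term 4: alpha has omega^0*0, beta has omega^1*9
Result: alpha < beta

alpha < beta


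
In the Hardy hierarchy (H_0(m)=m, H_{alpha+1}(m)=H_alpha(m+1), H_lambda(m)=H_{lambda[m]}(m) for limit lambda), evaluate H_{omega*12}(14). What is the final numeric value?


H_{omega*12}(14):
For the Hardy hierarchy, H_{omega*k}(n) = 2^k * n.
2^12 = 4096.
4096 * 14 = 57344

57344


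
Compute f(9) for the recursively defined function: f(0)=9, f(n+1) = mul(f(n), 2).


f(0) = 9
f(1) = mul(f(0), 2) = mul(9, 2) = 18
f(2) = mul(f(1), 2) = mul(18, 2) = 36
f(3) = mul(f(2), 2) = mul(36, 2) = 72
f(4) = mul(f(3), 2) = mul(72, 2) = 144
f(5) = mul(f(4), 2) = mul(144, 2) = 288
f(6) = mul(f(5), 2) = mul(288, 2) = 576
f(7) = mul(f(6), 2) = mul(576, 2) = 1152
f(8) = mul(f(7), 2) = mul(1152, 2) = 2304
f(9) = mul(f(8), 2) = mul(2304, 2) = 4608


4608


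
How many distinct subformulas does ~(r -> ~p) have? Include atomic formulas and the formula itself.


Formula: ~(r -> ~p)
Subformulas found:
  1. r
  2. p
  3. ~p
  4. (r -> ~p)
  5. ~(r -> ~p)
Total distinct subformulas = 5

5


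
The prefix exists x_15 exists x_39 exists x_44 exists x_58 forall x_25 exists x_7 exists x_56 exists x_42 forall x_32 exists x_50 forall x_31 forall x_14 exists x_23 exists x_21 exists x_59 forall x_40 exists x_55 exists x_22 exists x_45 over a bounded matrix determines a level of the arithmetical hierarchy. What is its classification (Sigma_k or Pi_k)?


Leading quantifier is exists, so the class is Sigma.
Number of quantifier blocks = alternations + 1 = 8 + 1 = 9.
Classification: Sigma_9

Sigma_9


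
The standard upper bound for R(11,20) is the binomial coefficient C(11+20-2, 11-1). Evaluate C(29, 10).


R(11,20) <= C(11+20-2, 11-1) = C(29, 10)
C(29, 10) = 29! / (10! * 19!)
= 20030010

20030010


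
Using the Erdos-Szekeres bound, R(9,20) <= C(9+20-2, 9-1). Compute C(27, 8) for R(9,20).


R(9,20) <= C(9+20-2, 9-1) = C(27, 8)
C(27, 8) = 27! / (8! * 19!)
= 2220075

2220075


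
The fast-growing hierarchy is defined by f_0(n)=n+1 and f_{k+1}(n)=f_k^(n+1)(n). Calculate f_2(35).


f_2(35) = f_1^36(35)
f_1(m) = 2m + 1.
Iterating: f_1^k(n) = 2^k*(n+1) - 1.
f_2(35) = 2^36*(35+1) - 1 = 68719476736*36 - 1 = 2473901162495

2473901162495


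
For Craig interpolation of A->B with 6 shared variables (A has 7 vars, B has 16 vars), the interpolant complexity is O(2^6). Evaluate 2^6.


Shared atoms = 6
Craig interpolant size bound = 2^6
= 64

64


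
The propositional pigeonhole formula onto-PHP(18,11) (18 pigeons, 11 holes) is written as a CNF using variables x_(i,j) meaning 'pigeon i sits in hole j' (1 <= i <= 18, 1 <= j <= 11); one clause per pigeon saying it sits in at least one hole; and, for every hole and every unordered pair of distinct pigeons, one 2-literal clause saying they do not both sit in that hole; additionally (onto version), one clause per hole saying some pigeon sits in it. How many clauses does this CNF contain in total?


onto-PHP(18,11): 18 pigeons, 11 holes, 18*11 = 198 variables.
- pigeon clauses: one per pigeon -> 18 clauses
- hole clauses: 11 holes * C(18,2) = 11 * 153 -> 1683 clauses
- onto clauses: one per hole -> 11 clauses
Total clauses = 18 + 1683 + 11 = 1712

1712


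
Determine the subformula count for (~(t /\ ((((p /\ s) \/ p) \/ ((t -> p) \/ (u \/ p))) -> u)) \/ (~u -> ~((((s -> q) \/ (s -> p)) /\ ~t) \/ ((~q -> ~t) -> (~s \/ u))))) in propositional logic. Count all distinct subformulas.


Formula: (~(t /\ ((((p /\ s) \/ p) \/ ((t -> p) \/ (u \/ p))) -> u)) \/ (~u -> ~((((s -> q) \/ (s -> p)) /\ ~t) \/ ((~q -> ~t) -> (~s \/ u)))))
Subformulas found:
  1. p
  2. q
  3. u
  4. s
  5. t
  6. ~t
  7. ~u
  8. ~s
  9. ~q
  10. (s -> p)
  11. (p /\ s)
  12. (u \/ p)
  13. (s -> q)
  14. (t -> p)
  15. (~s \/ u)
  16. (~q -> ~t)
  17. ((p /\ s) \/ p)
  18. ((s -> q) \/ (s -> p))
  19. ((t -> p) \/ (u \/ p))
  20. ((~q -> ~t) -> (~s \/ u))
  21. (((s -> q) \/ (s -> p)) /\ ~t)
  22. (((p /\ s) \/ p) \/ ((t -> p) \/ (u \/ p)))
  23. ((((p /\ s) \/ p) \/ ((t -> p) \/ (u \/ p))) -> u)
  24. (t /\ ((((p /\ s) \/ p) \/ ((t -> p) \/ (u \/ p))) -> u))
  25. ~(t /\ ((((p /\ s) \/ p) \/ ((t -> p) \/ (u \/ p))) -> u))
  26. ((((s -> q) \/ (s -> p)) /\ ~t) \/ ((~q -> ~t) -> (~s \/ u)))
  27. ~((((s -> q) \/ (s -> p)) /\ ~t) \/ ((~q -> ~t) -> (~s \/ u)))
  28. (~u -> ~((((s -> q) \/ (s -> p)) /\ ~t) \/ ((~q -> ~t) -> (~s \/ u))))
  29. (~(t /\ ((((p /\ s) \/ p) \/ ((t -> p) \/ (u \/ p))) -> u)) \/ (~u -> ~((((s -> q) \/ (s -> p)) /\ ~t) \/ ((~q -> ~t) -> (~s \/ u)))))
Total distinct subformulas = 29

29


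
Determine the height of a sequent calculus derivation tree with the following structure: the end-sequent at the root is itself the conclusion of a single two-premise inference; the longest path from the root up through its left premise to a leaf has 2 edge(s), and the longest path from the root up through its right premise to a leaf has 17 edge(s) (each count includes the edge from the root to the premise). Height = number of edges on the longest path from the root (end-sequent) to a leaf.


Longest path through the left premise: 2 edges (measured from the branching sequent)
Longest path through the right premise: 17 edges
Height of the subtree rooted at the branching sequent: max(2, 17) = 17
The branching sequent is the root itself.
Total height = 17

17


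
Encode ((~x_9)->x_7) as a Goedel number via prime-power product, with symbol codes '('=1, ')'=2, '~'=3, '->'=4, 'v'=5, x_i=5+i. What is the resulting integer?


Formula: ((~x_9)->x_7)
Symbol codes: [1, 1, 3, 14, 2, 4, 12, 2]
Primes: [2, 3, 5, 7, 11, 13, 17, 19]
p_1^1 = 2^1 = 2
p_2^1 = 3^1 = 3
p_3^3 = 5^3 = 125
p_4^14 = 7^14 = 678223072849
p_5^2 = 11^2 = 121
p_6^4 = 13^4 = 28561
p_7^12 = 17^12 = 582622237229761
p_8^2 = 19^2 = 361
Product = 369731848079044463663556514536914736750

369731848079044463663556514536914736750


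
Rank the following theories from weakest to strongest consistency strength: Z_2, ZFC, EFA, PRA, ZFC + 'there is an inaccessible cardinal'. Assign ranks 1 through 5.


Ordering by consistency strength:
1. EFA
2. PRA
3. Z_2
4. ZFC
5. ZFC + 'there is an inaccessible cardinal'


Z_2=3, ZFC=4, EFA=1, PRA=2, ZFC + 'there is an inaccessible cardinal'=5


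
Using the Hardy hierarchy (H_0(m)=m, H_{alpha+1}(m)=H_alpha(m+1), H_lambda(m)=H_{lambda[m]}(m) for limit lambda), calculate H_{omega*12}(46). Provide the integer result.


H_{omega*12}(46):
For the Hardy hierarchy, H_{omega*k}(n) = 2^k * n.
2^12 = 4096.
4096 * 46 = 188416

188416


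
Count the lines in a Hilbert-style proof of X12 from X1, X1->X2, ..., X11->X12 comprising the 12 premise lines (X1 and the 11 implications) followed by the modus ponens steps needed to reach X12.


We have 12 premise lines: X1 and 11 implications.
Each implication is detached once by MP, giving 11 MP lines.
12 premise lines + 11 MP lines = 23 total lines.

23


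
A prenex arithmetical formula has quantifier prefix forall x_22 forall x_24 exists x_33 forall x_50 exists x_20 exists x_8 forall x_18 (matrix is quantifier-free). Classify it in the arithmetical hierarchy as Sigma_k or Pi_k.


Leading quantifier is forall, so the class is Pi.
Number of quantifier blocks = alternations + 1 = 4 + 1 = 5.
Classification: Pi_5

Pi_5


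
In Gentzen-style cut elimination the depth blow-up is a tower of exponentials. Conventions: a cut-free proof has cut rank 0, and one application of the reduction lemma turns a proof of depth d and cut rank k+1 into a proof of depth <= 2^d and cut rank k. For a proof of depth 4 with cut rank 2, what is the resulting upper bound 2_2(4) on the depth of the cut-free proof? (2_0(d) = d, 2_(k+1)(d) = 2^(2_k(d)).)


Each rank reduction sends depth d to at most 2^d; cut rank r needs r reductions.
2_0(4) = 4
2_1(4) = 2^4 = 16
2_2(4) = 2^16 = 65536
Cut-free depth bound = 65536

65536


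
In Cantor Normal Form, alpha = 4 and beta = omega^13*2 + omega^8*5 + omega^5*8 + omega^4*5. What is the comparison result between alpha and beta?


Compare term by term from highest exponent:
alpha = 4
beta = omega^13*2 + omega^8*5 + omega^5*8 + omega^4*5
Term 1: alpha has omega^0*4, beta has omega^13*2
Term 2: alpha has omega^0*0, beta has omega^8*5
Term 3: alpha has omega^0*0, beta has omega^5*8
Term 4: alpha has omega^0*0, beta has omega^4*5
Result: alpha < beta

alpha < beta


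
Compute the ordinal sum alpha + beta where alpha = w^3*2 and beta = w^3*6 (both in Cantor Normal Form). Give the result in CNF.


Ordinal addition w^3*2 + w^3*6:
Both terms have the same exponent 3.
w^e*c + w^e*d = w^e*(c+d).
Result = w^3*(2+6) = w^3*8

w^3*8


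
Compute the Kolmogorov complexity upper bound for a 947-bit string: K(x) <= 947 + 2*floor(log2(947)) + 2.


floor(log2(947)) = 9
2 * 9 = 18
K(x) <= 947 + 18 + 2 = 967

967


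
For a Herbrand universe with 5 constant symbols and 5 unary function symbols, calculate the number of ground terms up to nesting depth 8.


Herbrand terms by depth:
Depth 0: 5 constants
Depth 1: 25 new terms (running total: 30)
Depth 2: 125 new terms (running total: 155)
Depth 3: 625 new terms (running total: 780)
Depth 4: 3125 new terms (running total: 3905)
Depth 5: 15625 new terms (running total: 19530)
Depth 6: 78125 new terms (running total: 97655)
Depth 7: 390625 new terms (running total: 488280)
Depth 8: 1953125 new terms (running total: 2441405)
Total distinct ground terms = 2441405

2441405


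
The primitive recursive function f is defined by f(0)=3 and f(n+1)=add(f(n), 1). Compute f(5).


f(0) = 3
f(1) = add(f(0), 1) = add(3, 1) = 4
f(2) = add(f(1), 1) = add(4, 1) = 5
f(3) = add(f(2), 1) = add(5, 1) = 6
f(4) = add(f(3), 1) = add(6, 1) = 7
f(5) = add(f(4), 1) = add(7, 1) = 8


8


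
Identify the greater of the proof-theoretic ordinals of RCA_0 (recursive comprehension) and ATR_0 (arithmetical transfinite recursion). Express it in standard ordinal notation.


Proof-theoretic ordinal of RCA_0 (recursive comprehension): omega^omega
Proof-theoretic ordinal of ATR_0 (arithmetical transfinite recursion): Gamma_0
Comparing: omega^omega < Gamma_0.
The larger ordinal is Gamma_0 (from ATR_0 (arithmetical transfinite recursion)).

Gamma_0


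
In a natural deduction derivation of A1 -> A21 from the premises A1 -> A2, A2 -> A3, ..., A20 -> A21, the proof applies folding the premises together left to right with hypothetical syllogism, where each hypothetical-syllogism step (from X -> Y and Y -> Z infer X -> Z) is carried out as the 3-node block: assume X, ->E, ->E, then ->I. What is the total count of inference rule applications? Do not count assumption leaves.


There are 20 premises in the chain. The first HS step combines premises 1 and 2; each further premise needs one more HS step.
So 20 premises require 20 - 1 = 19 hypothetical-syllogism steps.
Each HS step uses 3 inference nodes (->E, ->E, ->I).
19 * 3 = 57 total inference nodes.

57


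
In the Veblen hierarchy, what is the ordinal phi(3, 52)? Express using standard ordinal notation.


phi(3, 52):
phi(3, beta) = eta_beta (the beta-th eta number, fixed point of zeta).
phi(3, 52) = eta_52

eta_52


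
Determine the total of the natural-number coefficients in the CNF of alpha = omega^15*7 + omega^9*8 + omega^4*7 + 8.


CNF: omega^15*7 + omega^9*8 + omega^4*7 + 8
Coefficients: 7 + 8 + 7 + 8 = 30

30


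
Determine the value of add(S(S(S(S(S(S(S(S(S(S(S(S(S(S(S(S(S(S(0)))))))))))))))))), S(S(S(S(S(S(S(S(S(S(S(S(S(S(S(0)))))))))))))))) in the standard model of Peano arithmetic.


add(S^18(0), S^15(0)):
S^18(0) = 18
S^15(0) = 15
18 + 15 = 33

33


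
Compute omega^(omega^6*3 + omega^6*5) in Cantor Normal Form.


omega^(omega^6*3 + omega^6*5):
Both terms of the exponent have the same exponent 6, so they merge: omega^6*3 + omega^6*5 = omega^6*(3+5) = omega^6*8.
omega raised to a CNF ordinal is a single CNF term: Result = omega^(omega^6*8)

omega^(omega^6*8)


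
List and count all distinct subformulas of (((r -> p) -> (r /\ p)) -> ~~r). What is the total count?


Formula: (((r -> p) -> (r /\ p)) -> ~~r)
Subformulas found:
  1. r
  2. p
  3. ~r
  4. ~~r
  5. (r /\ p)
  6. (r -> p)
  7. ((r -> p) -> (r /\ p))
  8. (((r -> p) -> (r /\ p)) -> ~~r)
Total distinct subformulas = 8

8


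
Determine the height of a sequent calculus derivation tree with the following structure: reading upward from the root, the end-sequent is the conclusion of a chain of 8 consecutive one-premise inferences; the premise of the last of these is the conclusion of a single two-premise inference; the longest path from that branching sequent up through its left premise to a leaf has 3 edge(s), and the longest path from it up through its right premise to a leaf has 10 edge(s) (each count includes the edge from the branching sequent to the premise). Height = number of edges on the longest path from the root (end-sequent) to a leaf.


Longest path through the left premise: 3 edges (measured from the branching sequent)
Longest path through the right premise: 10 edges
Height of the subtree rooted at the branching sequent: max(3, 10) = 10
The branching sequent sits 8 edges above the root (the chain of one-premise inferences), so height = 10 + 8 = 18

18


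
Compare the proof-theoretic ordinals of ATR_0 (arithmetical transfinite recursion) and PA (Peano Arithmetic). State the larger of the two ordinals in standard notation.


Proof-theoretic ordinal of ATR_0 (arithmetical transfinite recursion): Gamma_0
Proof-theoretic ordinal of PA (Peano Arithmetic): epsilon_0
Comparing: epsilon_0 < Gamma_0.
The larger ordinal is Gamma_0 (from ATR_0 (arithmetical transfinite recursion)).

Gamma_0


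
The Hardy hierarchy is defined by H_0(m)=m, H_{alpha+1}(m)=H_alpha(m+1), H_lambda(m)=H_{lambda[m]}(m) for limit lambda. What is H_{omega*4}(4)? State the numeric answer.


H_{omega*4}(4):
For the Hardy hierarchy, H_{omega*k}(n) = 2^k * n.
2^4 = 16.
16 * 4 = 64

64


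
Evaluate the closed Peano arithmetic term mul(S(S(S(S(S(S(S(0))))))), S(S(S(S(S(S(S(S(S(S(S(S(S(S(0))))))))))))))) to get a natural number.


mul(S^7(0), S^14(0)):
S^7(0) = 7
S^14(0) = 14
7 * 14 = 98

98


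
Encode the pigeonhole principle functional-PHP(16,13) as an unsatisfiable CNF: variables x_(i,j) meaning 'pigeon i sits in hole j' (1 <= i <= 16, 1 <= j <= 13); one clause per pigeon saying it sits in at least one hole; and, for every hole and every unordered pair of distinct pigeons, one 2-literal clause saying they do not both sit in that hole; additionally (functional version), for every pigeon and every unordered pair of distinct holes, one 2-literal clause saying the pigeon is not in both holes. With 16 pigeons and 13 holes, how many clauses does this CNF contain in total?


functional-PHP(16,13): 16 pigeons, 13 holes, 16*13 = 208 variables.
- pigeon clauses: one per pigeon -> 16 clauses
- hole clauses: 13 holes * C(16,2) = 13 * 120 -> 1560 clauses
- functional clauses: 16 pigeons * C(13,2) = 16 * 78 -> 1248 clauses
Total clauses = 16 + 1560 + 1248 = 2824

2824


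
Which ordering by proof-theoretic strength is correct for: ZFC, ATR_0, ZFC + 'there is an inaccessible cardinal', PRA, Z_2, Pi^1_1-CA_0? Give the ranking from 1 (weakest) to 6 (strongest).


Ordering by consistency strength:
1. PRA
2. ATR_0
3. Pi^1_1-CA_0
4. Z_2
5. ZFC
6. ZFC + 'there is an inaccessible cardinal'


ZFC=5, ATR_0=2, ZFC + 'there is an inaccessible cardinal'=6, PRA=1, Z_2=4, Pi^1_1-CA_0=3


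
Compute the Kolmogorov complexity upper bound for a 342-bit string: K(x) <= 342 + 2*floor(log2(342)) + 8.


floor(log2(342)) = 8
2 * 8 = 16
K(x) <= 342 + 16 + 8 = 366

366


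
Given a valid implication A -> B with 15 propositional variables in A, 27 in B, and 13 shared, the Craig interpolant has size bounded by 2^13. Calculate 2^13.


Shared atoms = 13
Craig interpolant size bound = 2^13
= 8192

8192


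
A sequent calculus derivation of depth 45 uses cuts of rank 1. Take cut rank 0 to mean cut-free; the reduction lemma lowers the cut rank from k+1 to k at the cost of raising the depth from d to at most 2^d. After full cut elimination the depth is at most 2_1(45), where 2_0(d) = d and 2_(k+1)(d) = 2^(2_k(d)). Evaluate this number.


Each rank reduction sends depth d to at most 2^d; cut rank r needs r reductions.
2_0(45) = 45
2_1(45) = 2^45 = 35184372088832
Cut-free depth bound = 35184372088832

35184372088832


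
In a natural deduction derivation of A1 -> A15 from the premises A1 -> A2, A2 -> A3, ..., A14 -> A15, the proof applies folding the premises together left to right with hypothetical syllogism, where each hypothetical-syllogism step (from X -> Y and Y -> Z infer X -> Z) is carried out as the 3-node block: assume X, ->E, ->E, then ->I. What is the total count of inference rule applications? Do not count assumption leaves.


There are 14 premises in the chain. The first HS step combines premises 1 and 2; each further premise needs one more HS step.
So 14 premises require 14 - 1 = 13 hypothetical-syllogism steps.
Each HS step uses 3 inference nodes (->E, ->E, ->I).
13 * 3 = 39 total inference nodes.

39


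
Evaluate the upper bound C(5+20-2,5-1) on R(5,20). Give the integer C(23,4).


R(5,20) <= C(5+20-2, 5-1) = C(23, 4)
C(23, 4) = 23! / (4! * 19!)
= 8855

8855


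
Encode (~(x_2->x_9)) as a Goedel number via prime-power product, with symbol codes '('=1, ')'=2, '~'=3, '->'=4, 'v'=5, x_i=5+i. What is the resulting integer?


Formula: (~(x_2->x_9))
Symbol codes: [1, 3, 1, 7, 4, 14, 2, 2]
Primes: [2, 3, 5, 7, 11, 13, 17, 19]
p_1^1 = 2^1 = 2
p_2^3 = 3^3 = 27
p_3^1 = 5^1 = 5
p_4^7 = 7^7 = 823543
p_5^4 = 11^4 = 14641
p_6^14 = 13^14 = 3937376385699289
p_7^2 = 17^2 = 289
p_8^2 = 19^2 = 361
Product = 1337312062213890791469822078507810

1337312062213890791469822078507810


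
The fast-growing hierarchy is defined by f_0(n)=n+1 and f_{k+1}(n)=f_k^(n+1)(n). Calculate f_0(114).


f_0(114) = 114 + 1 = 115

115


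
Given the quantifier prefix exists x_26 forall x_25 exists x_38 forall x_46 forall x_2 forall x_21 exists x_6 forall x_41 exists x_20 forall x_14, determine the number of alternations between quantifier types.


Walk the prefix and count type changes:
  position 1: exists -> forall <-- alternation
  position 2: forall -> exists <-- alternation
  position 3: exists -> forall <-- alternation
  position 4: forall -> forall
  position 5: forall -> forall
  position 6: forall -> exists <-- alternation
  position 7: exists -> forall <-- alternation
  position 8: forall -> exists <-- alternation
  position 9: exists -> forall <-- alternation
Total alternations = 7

7


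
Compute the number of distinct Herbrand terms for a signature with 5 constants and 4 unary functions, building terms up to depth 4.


Herbrand terms by depth:
Depth 0: 5 constants
Depth 1: 20 new terms (running total: 25)
Depth 2: 80 new terms (running total: 105)
Depth 3: 320 new terms (running total: 425)
Depth 4: 1280 new terms (running total: 1705)
Total distinct ground terms = 1705

1705


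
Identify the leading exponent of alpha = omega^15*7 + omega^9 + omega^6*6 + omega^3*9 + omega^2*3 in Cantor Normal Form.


CNF: omega^15*7 + omega^9 + omega^6*6 + omega^3*9 + omega^2*3
The leading term is omega^15*7, which has exponent 15.

15


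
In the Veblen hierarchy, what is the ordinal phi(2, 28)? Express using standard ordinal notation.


phi(2, 28):
phi(2, beta) = zeta_beta (the beta-th zeta number, fixed point of epsilon).
phi(2, 28) = zeta_28

zeta_28


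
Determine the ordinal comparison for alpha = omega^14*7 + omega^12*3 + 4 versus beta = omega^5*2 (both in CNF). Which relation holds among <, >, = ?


Compare term by term from highest exponent:
alpha = omega^14*7 + omega^12*3 + 4
beta = omega^5*2
Term 1: alpha has omega^14*7, beta has omega^5*2
Term 2: alpha has omega^12*3, beta has omega^0*0
Term 3: alpha has omega^0*4, beta has omega^0*0
Result: alpha > beta

alpha > beta


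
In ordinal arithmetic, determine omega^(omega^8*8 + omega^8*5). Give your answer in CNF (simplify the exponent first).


omega^(omega^8*8 + omega^8*5):
Both terms of the exponent have the same exponent 8, so they merge: omega^8*8 + omega^8*5 = omega^8*(8+5) = omega^8*13.
omega raised to a CNF ordinal is a single CNF term: Result = omega^(omega^8*13)

omega^(omega^8*13)


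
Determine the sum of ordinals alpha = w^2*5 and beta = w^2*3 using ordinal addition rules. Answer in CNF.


Ordinal addition w^2*5 + w^2*3:
Both terms have the same exponent 2.
w^e*c + w^e*d = w^e*(c+d).
Result = w^2*(5+3) = w^2*8

w^2*8


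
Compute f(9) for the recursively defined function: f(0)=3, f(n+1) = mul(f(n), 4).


f(0) = 3
f(1) = mul(f(0), 4) = mul(3, 4) = 12
f(2) = mul(f(1), 4) = mul(12, 4) = 48
f(3) = mul(f(2), 4) = mul(48, 4) = 192
f(4) = mul(f(3), 4) = mul(192, 4) = 768
f(5) = mul(f(4), 4) = mul(768, 4) = 3072
f(6) = mul(f(5), 4) = mul(3072, 4) = 12288
f(7) = mul(f(6), 4) = mul(12288, 4) = 49152
f(8) = mul(f(7), 4) = mul(49152, 4) = 196608
f(9) = mul(f(8), 4) = mul(196608, 4) = 786432


786432


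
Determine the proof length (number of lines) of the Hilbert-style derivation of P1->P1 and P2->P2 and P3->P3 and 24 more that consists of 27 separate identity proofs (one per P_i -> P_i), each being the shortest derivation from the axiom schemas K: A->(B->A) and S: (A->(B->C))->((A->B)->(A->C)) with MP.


The shortest proof of A->A from K and S in the Hilbert calculus has exactly 5 lines:
(1) K instance A->((A->A)->A), (2) S instance, (3) MP on 1,2, (4) K instance A->(A->A), (5) MP on 3,4.
For 27 independent identities: 27 * 5 = 135 lines total.

135


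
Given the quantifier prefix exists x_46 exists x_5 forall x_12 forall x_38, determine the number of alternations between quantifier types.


Walk the prefix and count type changes:
  position 1: exists -> exists
  position 2: exists -> forall <-- alternation
  position 3: forall -> forall
Total alternations = 1

1


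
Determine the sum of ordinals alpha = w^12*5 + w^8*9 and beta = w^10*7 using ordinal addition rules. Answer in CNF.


Ordinal addition (w^12*5 + w^8*9) + w^10*7:
alpha's leading term has exponent 12 > beta's exponent 10, so it survives.
alpha's tail term has exponent 8 < beta's exponent 10, so it is absorbed by beta.
In ordinal addition, any term followed by a strictly larger-exponent term is absorbed.
Result = w^12*5 + w^10*7

w^12*5 + w^10*7


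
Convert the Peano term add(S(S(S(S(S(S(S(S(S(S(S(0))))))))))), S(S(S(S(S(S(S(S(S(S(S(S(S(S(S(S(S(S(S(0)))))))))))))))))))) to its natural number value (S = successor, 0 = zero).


add(S^11(0), S^19(0)):
S^11(0) = 11
S^19(0) = 19
11 + 19 = 30

30


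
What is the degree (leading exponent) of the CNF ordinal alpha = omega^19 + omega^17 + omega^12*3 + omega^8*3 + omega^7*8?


CNF: omega^19 + omega^17 + omega^12*3 + omega^8*3 + omega^7*8
The leading term is omega^19, which has exponent 19.

19


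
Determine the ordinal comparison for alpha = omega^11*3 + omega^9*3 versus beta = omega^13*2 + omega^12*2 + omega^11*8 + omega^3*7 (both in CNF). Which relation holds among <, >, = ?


Compare term by term from highest exponent:
alpha = omega^11*3 + omega^9*3
beta = omega^13*2 + omega^12*2 + omega^11*8 + omega^3*7
Term 1: alpha has omega^11*3, beta has omega^13*2
Term 2: alpha has omega^9*3, beta has omega^12*2
Term 3: alpha has omega^0*0, beta has omega^11*8
Term 4: alpha has omega^0*0, beta has omega^3*7
Result: alpha < beta

alpha < beta


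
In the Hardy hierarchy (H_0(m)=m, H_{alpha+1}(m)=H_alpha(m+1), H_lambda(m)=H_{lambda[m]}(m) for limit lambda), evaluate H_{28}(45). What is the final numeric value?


H_28(45):
For finite ordinals k, H_k(n) = n + k (each successor step adds 1).
H_28(45) = 45 + 28 = 73

73


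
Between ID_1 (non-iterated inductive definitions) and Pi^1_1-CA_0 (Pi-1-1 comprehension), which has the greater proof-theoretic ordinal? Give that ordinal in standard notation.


Proof-theoretic ordinal of ID_1 (non-iterated inductive definitions): psi_0(epsilon_{Omega+1})
Proof-theoretic ordinal of Pi^1_1-CA_0 (Pi-1-1 comprehension): psi_0(Omega_omega)
Comparing: psi_0(epsilon_{Omega+1}) < psi_0(Omega_omega).
The larger ordinal is psi_0(Omega_omega) (from Pi^1_1-CA_0 (Pi-1-1 comprehension)).

psi_0(Omega_omega)


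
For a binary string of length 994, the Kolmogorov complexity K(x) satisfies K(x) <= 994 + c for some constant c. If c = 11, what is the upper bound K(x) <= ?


K(x) <= |x| + c = 994 + 11 = 1005

1005


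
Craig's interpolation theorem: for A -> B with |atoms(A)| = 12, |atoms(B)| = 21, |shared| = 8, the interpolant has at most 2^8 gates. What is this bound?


Shared atoms = 8
Craig interpolant size bound = 2^8
= 256

256


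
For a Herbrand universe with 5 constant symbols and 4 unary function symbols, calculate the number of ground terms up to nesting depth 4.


Herbrand terms by depth:
Depth 0: 5 constants
Depth 1: 20 new terms (running total: 25)
Depth 2: 80 new terms (running total: 105)
Depth 3: 320 new terms (running total: 425)
Depth 4: 1280 new terms (running total: 1705)
Total distinct ground terms = 1705

1705


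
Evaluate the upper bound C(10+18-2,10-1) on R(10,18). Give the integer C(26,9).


R(10,18) <= C(10+18-2, 10-1) = C(26, 9)
C(26, 9) = 26! / (9! * 17!)
= 3124550

3124550


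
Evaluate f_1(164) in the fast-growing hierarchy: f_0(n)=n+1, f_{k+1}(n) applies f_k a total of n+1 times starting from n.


f_1(164) = f_0^165(164)
f_0 adds 1 each time, applied 165 times.
f_1(164) = 164 + 165 = 329

329


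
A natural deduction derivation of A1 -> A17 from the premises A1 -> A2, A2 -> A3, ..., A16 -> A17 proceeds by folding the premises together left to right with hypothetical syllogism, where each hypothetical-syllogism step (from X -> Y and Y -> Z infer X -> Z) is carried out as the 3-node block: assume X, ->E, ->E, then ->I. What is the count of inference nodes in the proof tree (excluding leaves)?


There are 16 premises in the chain. The first HS step combines premises 1 and 2; each further premise needs one more HS step.
So 16 premises require 16 - 1 = 15 hypothetical-syllogism steps.
Each HS step uses 3 inference nodes (->E, ->E, ->I).
15 * 3 = 45 total inference nodes.

45


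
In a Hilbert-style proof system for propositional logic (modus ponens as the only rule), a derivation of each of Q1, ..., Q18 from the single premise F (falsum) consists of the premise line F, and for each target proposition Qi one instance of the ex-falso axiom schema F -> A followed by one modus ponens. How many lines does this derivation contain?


Ex falso, line by line:
- 1 premise line (F)
- 18 targets, each needing 1 axiom instance (F -> Qi) + 1 MP = 2 lines: 2 * 18 = 36
Total = 1 + 36 = 37 lines.

37


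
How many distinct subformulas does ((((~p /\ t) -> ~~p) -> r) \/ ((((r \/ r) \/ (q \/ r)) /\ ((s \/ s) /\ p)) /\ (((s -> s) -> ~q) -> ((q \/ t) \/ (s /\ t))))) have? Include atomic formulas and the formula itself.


Formula: ((((~p /\ t) -> ~~p) -> r) \/ ((((r \/ r) \/ (q \/ r)) /\ ((s \/ s) /\ p)) /\ (((s -> s) -> ~q) -> ((q \/ t) \/ (s /\ t)))))
Subformulas found:
  1. r
  2. q
  3. s
  4. t
  5. p
  6. ~p
  7. ~q
  8. ~~p
  9. (s \/ s)
  10. (q \/ r)
  11. (q \/ t)
  12. (s /\ t)
  13. (r \/ r)
  14. (s -> s)
  15. (~p /\ t)
  16. ((s \/ s) /\ p)
  17. ((s -> s) -> ~q)
  18. ((~p /\ t) -> ~~p)
  19. ((r \/ r) \/ (q \/ r))
  20. ((q \/ t) \/ (s /\ t))
  21. (((~p /\ t) -> ~~p) -> r)
  22. (((r \/ r) \/ (q \/ r)) /\ ((s \/ s) /\ p))
  23. (((s -> s) -> ~q) -> ((q \/ t) \/ (s /\ t)))
  24. ((((r \/ r) \/ (q \/ r)) /\ ((s \/ s) /\ p)) /\ (((s -> s) -> ~q) -> ((q \/ t) \/ (s /\ t))))
  25. ((((~p /\ t) -> ~~p) -> r) \/ ((((r \/ r) \/ (q \/ r)) /\ ((s \/ s) /\ p)) /\ (((s -> s) -> ~q) -> ((q \/ t) \/ (s /\ t)))))
Total distinct subformulas = 25

25


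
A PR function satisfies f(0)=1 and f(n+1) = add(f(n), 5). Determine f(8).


f(0) = 1
f(1) = add(f(0), 5) = add(1, 5) = 6
f(2) = add(f(1), 5) = add(6, 5) = 11
f(3) = add(f(2), 5) = add(11, 5) = 16
f(4) = add(f(3), 5) = add(16, 5) = 21
f(5) = add(f(4), 5) = add(21, 5) = 26
f(6) = add(f(5), 5) = add(26, 5) = 31
f(7) = add(f(6), 5) = add(31, 5) = 36
f(8) = add(f(7), 5) = add(36, 5) = 41


41


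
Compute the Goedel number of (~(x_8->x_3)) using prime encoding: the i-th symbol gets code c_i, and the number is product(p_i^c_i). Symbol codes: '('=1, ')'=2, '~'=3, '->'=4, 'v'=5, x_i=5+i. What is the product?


Formula: (~(x_8->x_3))
Symbol codes: [1, 3, 1, 13, 4, 8, 2, 2]
Primes: [2, 3, 5, 7, 11, 13, 17, 19]
p_1^1 = 2^1 = 2
p_2^3 = 3^3 = 27
p_3^1 = 5^1 = 5
p_4^13 = 7^13 = 96889010407
p_5^4 = 11^4 = 14641
p_6^8 = 13^8 = 815730721
p_7^2 = 17^2 = 289
p_8^2 = 19^2 = 361
Product = 32595743234795915422721946883410

32595743234795915422721946883410


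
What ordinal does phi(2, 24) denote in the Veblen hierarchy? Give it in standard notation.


phi(2, 24):
phi(2, beta) = zeta_beta (the beta-th zeta number, fixed point of epsilon).
phi(2, 24) = zeta_24

zeta_24


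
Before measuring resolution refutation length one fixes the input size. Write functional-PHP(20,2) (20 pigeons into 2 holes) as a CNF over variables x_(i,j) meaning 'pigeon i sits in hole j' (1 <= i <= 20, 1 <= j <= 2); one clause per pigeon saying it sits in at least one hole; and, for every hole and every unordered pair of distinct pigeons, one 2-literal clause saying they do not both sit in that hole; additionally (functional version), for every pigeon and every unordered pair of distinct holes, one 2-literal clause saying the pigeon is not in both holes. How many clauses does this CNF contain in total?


functional-PHP(20,2): 20 pigeons, 2 holes, 20*2 = 40 variables.
- pigeon clauses: one per pigeon -> 20 clauses
- hole clauses: 2 holes * C(20,2) = 2 * 190 -> 380 clauses
- functional clauses: 20 pigeons * C(2,2) = 20 * 1 -> 20 clauses
Total clauses = 20 + 380 + 20 = 420

420
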